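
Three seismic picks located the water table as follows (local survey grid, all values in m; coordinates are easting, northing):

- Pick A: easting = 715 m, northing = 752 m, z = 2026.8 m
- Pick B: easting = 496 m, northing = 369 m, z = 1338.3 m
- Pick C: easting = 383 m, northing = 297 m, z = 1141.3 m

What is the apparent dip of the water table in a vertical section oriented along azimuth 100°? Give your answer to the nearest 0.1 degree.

Two edge vectors: Pick A→Pick B = (-219, -383, -688.5), Pick A→Pick C = (-332, -455, -885.5).
Normal n = (Pick A→Pick B) × (Pick A→Pick C) = (25879, 34657.5, -27511).
So ∂z/∂easting = −n_x/n_z = 0.94068 and ∂z/∂northing = −n_y/n_z = 1.25977.
Unit vector along 100° is (sin 100°, cos 100°) = (0.9848, -0.1736).
Slope in that direction = a·(0.9848) + b·(-0.1736) = 0.70763.
Apparent dip = arctan|0.70763| = 35.3° (true dip is 57.5°, so apparent ≤ true as expected).

35.3°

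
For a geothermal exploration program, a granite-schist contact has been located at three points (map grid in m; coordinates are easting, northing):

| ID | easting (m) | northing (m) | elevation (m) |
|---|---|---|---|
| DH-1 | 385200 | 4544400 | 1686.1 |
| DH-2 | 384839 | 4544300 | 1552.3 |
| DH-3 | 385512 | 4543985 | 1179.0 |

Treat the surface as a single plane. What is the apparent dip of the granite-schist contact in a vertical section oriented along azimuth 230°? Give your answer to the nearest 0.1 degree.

39.3°

Let the plane be z = a·easting + b·northing + c.
DH-2−DH-1: −361a − 100b = −133.8;  DH-3−DH-1: 312a − 415b = −507.1.
Solving gives a = 0.02661, b = 1.24193.
Unit vector along 230° is (sin 230°, cos 230°) = (-0.7660, -0.6428).
Slope in that direction = a·(-0.7660) + b·(-0.6428) = −0.81869.
Apparent dip = arctan|0.81869| = 39.3° (true dip is 51.2°, so apparent ≤ true as expected).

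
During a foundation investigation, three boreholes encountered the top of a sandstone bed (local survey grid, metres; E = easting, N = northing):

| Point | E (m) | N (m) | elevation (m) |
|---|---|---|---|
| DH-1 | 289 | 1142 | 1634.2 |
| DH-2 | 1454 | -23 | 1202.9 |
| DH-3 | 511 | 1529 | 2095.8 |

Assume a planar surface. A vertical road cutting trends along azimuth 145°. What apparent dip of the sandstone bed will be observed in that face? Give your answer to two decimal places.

23.35°

Let the plane be z = a·E + b·N + c.
DH-2−DH-1: 1165a − 1165b = −431.3;  DH-3−DH-1: 222a + 387b = 461.6.
Solving gives a = 0.52270, b = 0.89292.
Unit vector along 145° is (sin 145°, cos 145°) = (0.5736, -0.8192).
Slope in that direction = a·(0.5736) + b·(-0.8192) = −0.43163.
Apparent dip = arctan|0.43163| = 23.35° (true dip is 46.0°, so apparent ≤ true as expected).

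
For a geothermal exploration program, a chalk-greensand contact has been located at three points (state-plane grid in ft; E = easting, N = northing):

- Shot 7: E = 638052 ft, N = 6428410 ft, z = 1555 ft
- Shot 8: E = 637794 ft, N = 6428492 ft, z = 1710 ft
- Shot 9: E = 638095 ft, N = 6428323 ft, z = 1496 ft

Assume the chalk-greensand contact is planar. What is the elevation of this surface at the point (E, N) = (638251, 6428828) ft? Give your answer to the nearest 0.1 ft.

1653.1 ft

Two edge vectors: Shot 7→Shot 8 = (-258, 82, 155), Shot 7→Shot 9 = (43, -87, -59).
Normal n = (Shot 7→Shot 8) × (Shot 7→Shot 9) = (8647, -8557, 18920).
So ∂z/∂E = −n_x/n_z = −0.457029598 and ∂z/∂N = −n_y/n_z = 0.452272727.
Intercept c from Shot 7: 1555 + 291608.65 − 2907394.52 = −2614230.87.
At (638251, 6428828): z = −291699.6 + 2907583.6 − 2614230.87 = 1653.1 ft.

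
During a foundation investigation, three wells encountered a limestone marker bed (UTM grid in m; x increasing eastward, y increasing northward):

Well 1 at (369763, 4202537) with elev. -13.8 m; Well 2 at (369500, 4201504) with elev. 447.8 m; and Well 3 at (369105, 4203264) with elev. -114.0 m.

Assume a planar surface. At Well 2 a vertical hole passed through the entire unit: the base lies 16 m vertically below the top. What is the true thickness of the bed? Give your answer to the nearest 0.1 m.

Let the plane be z = a·x + b·y + c.
Well 2−Well 1: −263a − 1033b = 461.6;  Well 3−Well 1: −658a + 727b = −100.2.
Solving gives a = −0.26647, b = −0.37901.
|∇z| = √(a²+b²) = 0.46331, so dip δ = arctan(0.46331) = 24.86°.
True thickness = vertical thickness × cos δ = 16 × cos 24.86° = 14.5 m.

14.5 m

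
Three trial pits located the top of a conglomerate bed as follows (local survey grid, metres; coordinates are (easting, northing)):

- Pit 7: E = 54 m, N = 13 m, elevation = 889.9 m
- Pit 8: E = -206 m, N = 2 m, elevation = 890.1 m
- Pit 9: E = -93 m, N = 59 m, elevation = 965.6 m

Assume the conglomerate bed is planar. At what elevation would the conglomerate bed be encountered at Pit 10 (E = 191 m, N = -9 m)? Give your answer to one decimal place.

849.6 m

Two edge vectors: Pit 7→Pit 8 = (-260, -11, 0.2), Pit 7→Pit 9 = (-147, 46, 75.7).
Normal n = (Pit 7→Pit 8) × (Pit 7→Pit 9) = (-841.9, 19652.6, -13577).
So ∂z/∂E = −n_x/n_z = −0.06201 and ∂z/∂N = −n_y/n_z = 1.44749.
Intercept c from Pit 7: 889.9 + 3.35 − 18.82 = 874.43.
At (191, -9): z = −11.8 − 13.0 + 874.43 = 849.6 m.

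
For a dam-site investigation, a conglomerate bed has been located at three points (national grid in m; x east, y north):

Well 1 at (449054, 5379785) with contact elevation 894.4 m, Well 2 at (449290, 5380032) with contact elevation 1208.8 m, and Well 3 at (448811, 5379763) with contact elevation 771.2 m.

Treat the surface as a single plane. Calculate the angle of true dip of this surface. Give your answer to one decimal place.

43.9°

Let the plane be z = a·x + b·y + c.
Well 2−Well 1: 236a + 247b = 314.4;  Well 3−Well 1: −243a − 22b = −123.2.
Solving gives a = 0.42885, b = 0.86312.
Gradient magnitude |∇z| = √(a² + b²) = √(0.18392 + 0.74498) = 0.96379.
True dip = arctan(0.96379) = 43.9°, dipping toward SSW (azimuth ≈ 206°).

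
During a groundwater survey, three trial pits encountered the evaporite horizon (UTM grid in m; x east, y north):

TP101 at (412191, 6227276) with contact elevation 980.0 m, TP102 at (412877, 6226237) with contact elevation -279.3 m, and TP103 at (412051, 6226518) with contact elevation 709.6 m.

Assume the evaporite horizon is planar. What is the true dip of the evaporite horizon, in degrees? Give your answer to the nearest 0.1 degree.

Two edge vectors: TP101→TP102 = (686, -1039, -1259.3), TP101→TP103 = (-140, -758, -270.4).
Normal n = (TP101→TP102) × (TP101→TP103) = (-673603.8, 361796.4, -665448).
So ∂z/∂x = −n_x/n_z = −1.01226 and ∂z/∂y = −n_y/n_z = 0.54369.
Gradient magnitude |∇z| = √(a² + b²) = √(1.02466 + 0.29560) = 1.14903.
True dip = arctan(1.14903) = 49.0°, dipping toward ESE (azimuth ≈ 118°).

49.0°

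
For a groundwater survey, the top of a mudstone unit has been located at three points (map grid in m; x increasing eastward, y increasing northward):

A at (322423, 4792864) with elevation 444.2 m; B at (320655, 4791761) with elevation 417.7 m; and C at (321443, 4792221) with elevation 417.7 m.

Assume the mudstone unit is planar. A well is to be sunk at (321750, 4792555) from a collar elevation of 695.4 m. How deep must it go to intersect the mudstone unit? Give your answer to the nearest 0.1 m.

219.9 m

Two edge vectors: A→B = (-1768, -1103, -26.5), A→C = (-980, -643, -26.5).
Normal n = (A→B) × (A→C) = (12190, -20882, 55884).
So ∂z/∂x = −n_x/n_z = −0.218130413 and ∂z/∂y = −n_y/n_z = 0.373666881.
Intercept c from A: 444.2 + 70330.26 − 1790934.54 = −1720160.08.
At (321750, 4792555): z_contact = −70183.46 + 1790819.08 − 1720160.08 = 475.54 m.
Depth below ground = 695.4 − 475.54 = 219.9 m.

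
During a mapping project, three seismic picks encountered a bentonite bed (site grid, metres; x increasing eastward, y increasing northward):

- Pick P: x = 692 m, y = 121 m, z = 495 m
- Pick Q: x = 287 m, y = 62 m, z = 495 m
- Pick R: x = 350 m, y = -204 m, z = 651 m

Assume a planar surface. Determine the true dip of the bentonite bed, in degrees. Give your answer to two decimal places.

Two edge vectors: Pick P→Pick Q = (-405, -59, 0), Pick P→Pick R = (-342, -325, 156).
Normal n = (Pick P→Pick Q) × (Pick P→Pick R) = (-9204, 63180, 111447).
So ∂z/∂x = −n_x/n_z = 0.08259 and ∂z/∂y = −n_y/n_z = −0.56691.
Gradient magnitude |∇z| = √(a² + b²) = √(0.00682 + 0.32138) = 0.57289.
True dip = arctan(0.57289) = 29.81°, dipping toward N (azimuth ≈ 352°).

29.81°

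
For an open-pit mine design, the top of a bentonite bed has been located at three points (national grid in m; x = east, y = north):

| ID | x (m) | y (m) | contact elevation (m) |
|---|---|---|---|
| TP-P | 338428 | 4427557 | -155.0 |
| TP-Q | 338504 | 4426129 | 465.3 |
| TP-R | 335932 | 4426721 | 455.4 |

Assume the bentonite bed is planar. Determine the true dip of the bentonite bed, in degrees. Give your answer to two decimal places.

24.24°

Let the plane be z = a·x + b·y + c.
TP-Q−TP-P: 76a − 1428b = 620.3;  TP-R−TP-P: −2496a − 836b = 610.4.
Solving gives a = −0.09733, b = −0.43956.
Gradient magnitude |∇z| = √(a² + b²) = √(0.00947 + 0.19322) = 0.45021.
True dip = arctan(0.45021) = 24.24°, dipping toward NNE (azimuth ≈ 012°).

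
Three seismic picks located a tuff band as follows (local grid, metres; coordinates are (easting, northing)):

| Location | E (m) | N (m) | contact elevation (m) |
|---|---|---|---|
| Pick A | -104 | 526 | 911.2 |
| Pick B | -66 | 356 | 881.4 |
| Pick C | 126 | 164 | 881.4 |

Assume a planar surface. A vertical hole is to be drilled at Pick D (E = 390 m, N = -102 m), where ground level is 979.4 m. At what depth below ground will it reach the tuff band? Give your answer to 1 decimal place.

98.5 m

Two edge vectors: Pick A→Pick B = (38, -170, -29.8), Pick A→Pick C = (230, -362, -29.8).
Normal n = (Pick A→Pick B) × (Pick A→Pick C) = (-5721.6, -5721.6, 25344).
So ∂z/∂E = −n_x/n_z = 0.22576 and ∂z/∂N = −n_y/n_z = 0.22576.
Intercept c from Pick A: 911.2 + 23.48 − 118.75 = 815.93.
At (390, -102): z_contact = 88.05 − 23.03 + 815.93 = 880.95 m.
Depth below ground = 979.4 − 880.95 = 98.5 m.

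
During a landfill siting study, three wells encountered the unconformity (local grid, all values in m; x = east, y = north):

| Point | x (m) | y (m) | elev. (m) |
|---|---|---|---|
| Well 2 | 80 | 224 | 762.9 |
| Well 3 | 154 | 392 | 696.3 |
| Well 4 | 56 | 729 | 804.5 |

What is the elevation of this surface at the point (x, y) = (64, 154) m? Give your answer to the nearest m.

776 m

Let the plane be z = a·x + b·y + c.
Well 3−Well 2: 74a + 168b = −66.6;  Well 4−Well 2: −24a + 505b = 41.6.
Solving gives a = −0.98116, b = 0.03575.
Then c = 762.9 − a·80 − b·224 = 833.39.
At (64, 154): z = −62.8 + 5.5 + 833.39 = 776.1 m.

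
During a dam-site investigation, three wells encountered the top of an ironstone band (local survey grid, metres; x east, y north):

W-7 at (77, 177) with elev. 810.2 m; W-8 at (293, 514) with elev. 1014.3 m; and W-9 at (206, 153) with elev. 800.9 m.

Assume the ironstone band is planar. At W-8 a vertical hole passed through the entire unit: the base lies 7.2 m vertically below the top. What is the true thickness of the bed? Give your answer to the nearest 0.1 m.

Let the plane be z = a·x + b·y + c.
W-8−W-7: 216a + 337b = 204.1;  W-9−W-7: 129a − 24b = −9.3.
Solving gives a = 0.03626, b = 0.58240.
|∇z| = √(a²+b²) = 0.58352, so dip δ = arctan(0.58352) = 30.26°.
True thickness = vertical thickness × cos δ = 7.2 × cos 30.26° = 6.2 m.

6.2 m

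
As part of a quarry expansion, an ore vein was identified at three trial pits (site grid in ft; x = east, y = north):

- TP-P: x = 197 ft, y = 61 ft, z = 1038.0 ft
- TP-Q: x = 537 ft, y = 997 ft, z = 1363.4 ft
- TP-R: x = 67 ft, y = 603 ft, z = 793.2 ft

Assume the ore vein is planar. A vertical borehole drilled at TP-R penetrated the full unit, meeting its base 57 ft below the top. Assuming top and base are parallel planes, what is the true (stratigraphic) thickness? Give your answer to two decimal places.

34.22 ft

Two edge vectors: TP-P→TP-Q = (340, 936, 325.4), TP-P→TP-R = (-130, 542, -244.8).
Normal n = (TP-P→TP-Q) × (TP-P→TP-R) = (-405499.6, 40930, 305960).
So ∂z/∂x = −n_x/n_z = 1.32534 and ∂z/∂y = −n_y/n_z = −0.13378.
|∇z| = √(a²+b²) = 1.33207, so dip δ = arctan(1.33207) = 53.10°.
True thickness = vertical thickness × cos δ = 57 × cos 53.10° = 34.22 ft.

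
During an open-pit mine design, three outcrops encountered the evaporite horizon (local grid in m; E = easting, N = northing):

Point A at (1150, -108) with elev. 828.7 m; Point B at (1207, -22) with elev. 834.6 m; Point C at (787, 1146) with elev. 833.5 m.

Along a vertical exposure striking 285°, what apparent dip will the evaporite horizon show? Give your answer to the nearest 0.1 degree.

3.4°

Let the plane be z = a·E + b·N + c.
Point B−Point A: 57a + 86b = 5.9;  Point C−Point A: −363a + 1254b = 4.8.
Solving gives a = 0.06802, b = 0.02352.
Unit vector along 285° is (sin 285°, cos 285°) = (-0.9659, 0.2588).
Slope in that direction = a·(-0.9659) + b·(0.2588) = −0.05962.
Apparent dip = arctan|0.05962| = 3.4° (true dip is 4.1°, so apparent ≤ true as expected).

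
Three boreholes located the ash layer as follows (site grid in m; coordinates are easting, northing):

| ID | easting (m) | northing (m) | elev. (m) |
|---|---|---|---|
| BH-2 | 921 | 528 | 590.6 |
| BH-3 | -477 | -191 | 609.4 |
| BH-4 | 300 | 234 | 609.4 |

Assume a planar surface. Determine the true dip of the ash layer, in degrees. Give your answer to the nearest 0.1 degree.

Two edge vectors: BH-2→BH-3 = (-1398, -719, 18.8), BH-2→BH-4 = (-621, -294, 18.8).
Normal n = (BH-2→BH-3) × (BH-2→BH-4) = (-7990, 14607.6, -35487).
So ∂z/∂easting = −n_x/n_z = −0.22515 and ∂z/∂northing = −n_y/n_z = 0.41163.
Gradient magnitude |∇z| = √(a² + b²) = √(0.05069 + 0.16944) = 0.46919.
True dip = arctan(0.46919) = 25.1°, dipping toward SSE (azimuth ≈ 151°).

25.1°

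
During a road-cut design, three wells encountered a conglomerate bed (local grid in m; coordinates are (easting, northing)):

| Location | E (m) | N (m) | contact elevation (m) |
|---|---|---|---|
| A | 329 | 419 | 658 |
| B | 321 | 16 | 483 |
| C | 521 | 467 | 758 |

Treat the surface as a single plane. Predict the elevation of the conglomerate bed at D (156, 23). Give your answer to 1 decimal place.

417.6 m

Two edge vectors: A→B = (-8, -403, -175), A→C = (192, 48, 100).
Normal n = (A→B) × (A→C) = (-31900, -32800, 76992).
So ∂z/∂E = −n_x/n_z = 0.41433 and ∂z/∂N = −n_y/n_z = 0.42602.
Intercept c from A: 658 − 136.31 − 178.50 = 343.18.
At (156, 23): z = 64.6 + 9.8 + 343.18 = 417.6 m.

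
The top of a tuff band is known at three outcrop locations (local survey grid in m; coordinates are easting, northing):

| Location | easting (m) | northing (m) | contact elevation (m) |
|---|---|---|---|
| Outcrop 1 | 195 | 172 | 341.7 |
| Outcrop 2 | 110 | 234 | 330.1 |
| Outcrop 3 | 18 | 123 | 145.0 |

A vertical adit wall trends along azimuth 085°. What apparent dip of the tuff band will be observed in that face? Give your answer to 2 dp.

42.75°

Two edge vectors: Outcrop 1→Outcrop 2 = (-85, 62, -11.6), Outcrop 1→Outcrop 3 = (-177, -49, -196.7).
Normal n = (Outcrop 1→Outcrop 2) × (Outcrop 1→Outcrop 3) = (-12763.8, -14666.3, 15139).
So ∂z/∂easting = −n_x/n_z = 0.84311 and ∂z/∂northing = −n_y/n_z = 0.96878.
Unit vector along 085° is (sin 85°, cos 85°) = (0.9962, 0.0872).
Slope in that direction = a·(0.9962) + b·(0.0872) = 0.92433.
Apparent dip = arctan|0.92433| = 42.75° (true dip is 52.1°, so apparent ≤ true as expected).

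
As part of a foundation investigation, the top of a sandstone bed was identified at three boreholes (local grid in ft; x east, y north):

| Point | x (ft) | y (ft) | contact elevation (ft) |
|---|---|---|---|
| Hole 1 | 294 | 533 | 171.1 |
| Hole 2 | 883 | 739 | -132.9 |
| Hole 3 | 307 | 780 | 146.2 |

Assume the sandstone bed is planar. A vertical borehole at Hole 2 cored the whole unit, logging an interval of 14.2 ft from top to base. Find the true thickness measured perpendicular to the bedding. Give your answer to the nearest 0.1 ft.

Two edge vectors: Hole 1→Hole 2 = (589, 206, -304), Hole 1→Hole 3 = (13, 247, -24.9).
Normal n = (Hole 1→Hole 2) × (Hole 1→Hole 3) = (69958.6, 10714.1, 142805).
So ∂z/∂x = −n_x/n_z = −0.48989 and ∂z/∂y = −n_y/n_z = −0.07503.
|∇z| = √(a²+b²) = 0.49560, so dip δ = arctan(0.49560) = 26.36°.
True thickness = vertical thickness × cos δ = 14.2 × cos 26.36° = 12.7 ft.

12.7 ft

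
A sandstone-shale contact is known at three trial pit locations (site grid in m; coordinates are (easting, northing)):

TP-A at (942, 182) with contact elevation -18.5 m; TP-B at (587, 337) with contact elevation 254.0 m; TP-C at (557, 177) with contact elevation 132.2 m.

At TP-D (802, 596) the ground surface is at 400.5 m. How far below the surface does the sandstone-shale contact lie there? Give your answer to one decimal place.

Two edge vectors: TP-A→TP-B = (-355, 155, 272.5), TP-A→TP-C = (-385, -5, 150.7).
Normal n = (TP-A→TP-B) × (TP-A→TP-C) = (24721, -51414, 61450).
So ∂z/∂E = −n_x/n_z = −0.40229 and ∂z/∂N = −n_y/n_z = 0.83668.
Intercept c from TP-A: -18.5 + 378.96 − 152.28 = 208.19.
At (802, 596): z_contact = −322.64 + 498.66 + 208.19 = 384.21 m.
Depth below ground = 400.5 − 384.21 = 16.3 m.

16.3 m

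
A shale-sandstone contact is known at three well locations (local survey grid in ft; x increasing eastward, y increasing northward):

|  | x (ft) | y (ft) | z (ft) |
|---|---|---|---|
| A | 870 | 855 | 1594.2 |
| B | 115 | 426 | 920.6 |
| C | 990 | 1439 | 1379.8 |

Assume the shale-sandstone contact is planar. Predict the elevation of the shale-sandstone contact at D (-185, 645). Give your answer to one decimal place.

Two edge vectors: A→B = (-755, -429, -673.6), A→C = (120, 584, -214.4).
Normal n = (A→B) × (A→C) = (485360, -242704, -389440).
So ∂z/∂x = −n_x/n_z = 1.246302 and ∂z/∂y = −n_y/n_z = −0.623213.
Intercept c from A: 1594.2 − 1084.28 + 532.85 = 1042.76.
At (-185, 645): z = −230.6 − 402.0 + 1042.76 = 410.2 ft.

410.2 ft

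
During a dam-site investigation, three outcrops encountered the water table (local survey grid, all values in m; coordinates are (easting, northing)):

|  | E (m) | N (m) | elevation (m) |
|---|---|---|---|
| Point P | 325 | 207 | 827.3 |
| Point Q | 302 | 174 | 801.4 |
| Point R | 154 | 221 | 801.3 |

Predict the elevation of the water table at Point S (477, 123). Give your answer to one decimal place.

804.5 m

Two edge vectors: Point P→Point Q = (-23, -33, -25.9), Point P→Point R = (-171, 14, -26).
Normal n = (Point P→Point Q) × (Point P→Point R) = (1220.6, 3830.9, -5965).
So ∂z/∂E = −n_x/n_z = 0.20463 and ∂z/∂N = −n_y/n_z = 0.64223.
Intercept c from Point P: 827.3 − 66.50 − 132.94 = 627.85.
At (477, 123): z = 97.6 + 79.0 + 627.85 = 804.5 m.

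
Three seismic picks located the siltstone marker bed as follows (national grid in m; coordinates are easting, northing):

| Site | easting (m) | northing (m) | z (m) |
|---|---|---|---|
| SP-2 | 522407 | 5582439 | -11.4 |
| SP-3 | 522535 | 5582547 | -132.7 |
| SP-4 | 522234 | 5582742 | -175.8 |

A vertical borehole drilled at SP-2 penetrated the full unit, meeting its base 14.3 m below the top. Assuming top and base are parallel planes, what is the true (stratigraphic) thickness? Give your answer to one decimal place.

Let the plane be z = a·easting + b·northing + c.
SP-3−SP-2: 128a + 108b = −121.3;  SP-4−SP-2: −173a + 303b = −164.4.
Solving gives a = −0.33060, b = −0.73133.
|∇z| = √(a²+b²) = 0.80258, so dip δ = arctan(0.80258) = 38.75°.
True thickness = vertical thickness × cos δ = 14.3 × cos 38.75° = 11.2 m.

11.2 m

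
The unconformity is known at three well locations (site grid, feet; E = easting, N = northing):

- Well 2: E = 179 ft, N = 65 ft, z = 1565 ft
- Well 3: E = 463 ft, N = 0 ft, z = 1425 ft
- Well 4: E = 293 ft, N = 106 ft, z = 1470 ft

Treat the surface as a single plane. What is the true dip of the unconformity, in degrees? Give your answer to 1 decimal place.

Two edge vectors: Well 2→Well 3 = (284, -65, -140), Well 2→Well 4 = (114, 41, -95).
Normal n = (Well 2→Well 3) × (Well 2→Well 4) = (11915, 11020, 19054).
So ∂z/∂E = −n_x/n_z = −0.62533 and ∂z/∂N = −n_y/n_z = −0.57836.
Gradient magnitude |∇z| = √(a² + b²) = √(0.39104 + 0.33450) = 0.85178.
True dip = arctan(0.85178) = 40.4°, dipping toward NE (azimuth ≈ 047°).

40.4°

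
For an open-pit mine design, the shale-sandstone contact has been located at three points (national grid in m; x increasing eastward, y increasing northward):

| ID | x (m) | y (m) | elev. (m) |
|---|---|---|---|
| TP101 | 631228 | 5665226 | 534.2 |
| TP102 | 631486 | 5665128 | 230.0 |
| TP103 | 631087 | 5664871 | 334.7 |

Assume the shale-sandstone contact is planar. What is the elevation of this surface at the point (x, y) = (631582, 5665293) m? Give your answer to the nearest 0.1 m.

Let the plane be z = a·x + b·y + c.
TP102−TP101: 258a − 98b = −304.2;  TP103−TP101: −141a − 355b = −199.5.
Solving gives a = −0.839025501, b = 0.895218579.
Then c = 534.2 − a·631228 − b·5665226 = −4541464.98.
At (631582, 5665293): z = −529913.4 + 5071675.6 − 4541464.98 = 297.2 m.

297.2 m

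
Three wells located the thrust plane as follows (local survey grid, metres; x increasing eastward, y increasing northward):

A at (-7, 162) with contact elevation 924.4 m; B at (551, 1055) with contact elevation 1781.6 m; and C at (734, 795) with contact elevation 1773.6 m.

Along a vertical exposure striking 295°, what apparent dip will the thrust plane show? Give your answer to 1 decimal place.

Two edge vectors: A→B = (558, 893, 857.2), A→C = (741, 633, 849.2).
Normal n = (A→B) × (A→C) = (215728, 161331.6, -308499).
So ∂z/∂x = −n_x/n_z = 0.69928 and ∂z/∂y = −n_y/n_z = 0.52296.
Unit vector along 295° is (sin 295°, cos 295°) = (-0.9063, 0.4226).
Slope in that direction = a·(-0.9063) + b·(0.4226) = −0.41275.
Apparent dip = arctan|0.41275| = 22.4° (true dip is 41.1°, so apparent ≤ true as expected).

22.4°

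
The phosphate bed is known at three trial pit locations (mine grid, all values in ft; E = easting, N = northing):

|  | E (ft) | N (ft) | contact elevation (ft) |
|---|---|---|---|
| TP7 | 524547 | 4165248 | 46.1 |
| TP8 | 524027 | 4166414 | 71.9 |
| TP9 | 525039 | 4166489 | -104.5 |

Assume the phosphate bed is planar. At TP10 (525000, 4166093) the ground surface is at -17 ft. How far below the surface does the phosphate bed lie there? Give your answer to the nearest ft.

Two edge vectors: TP7→TP8 = (-520, 1166, 25.8), TP7→TP9 = (492, 1241, -150.6).
Normal n = (TP7→TP8) × (TP7→TP9) = (-207617.4, -65618.4, -1218992).
So ∂z/∂E = −n_x/n_z = −0.17031892 and ∂z/∂N = −n_y/n_z = −0.05383005.
Intercept c from TP7: 46.1 + 89340.28 + 224215.51 = 313601.89.
At (525000, 4166093): z_contact = −89417.4 − 224261.0 + 313601.89 = -76.5 ft.
Depth below ground = -17 − (-76.5) = 60 ft.

60 ft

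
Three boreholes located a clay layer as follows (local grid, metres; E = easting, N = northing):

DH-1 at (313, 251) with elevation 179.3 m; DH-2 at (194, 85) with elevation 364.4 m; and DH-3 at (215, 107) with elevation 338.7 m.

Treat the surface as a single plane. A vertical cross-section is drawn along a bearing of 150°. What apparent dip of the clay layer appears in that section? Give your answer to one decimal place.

35.6°

Let the plane be z = a·E + b·N + c.
DH-2−DH-1: −119a − 166b = 185.1;  DH-3−DH-1: −98a − 144b = 159.4.
Solving gives a = −0.22350, b = −0.95484.
Unit vector along 150° is (sin 150°, cos 150°) = (0.5000, -0.8660).
Slope in that direction = a·(0.5000) + b·(-0.8660) = 0.71516.
Apparent dip = arctan|0.71516| = 35.6° (true dip is 44.4°, so apparent ≤ true as expected).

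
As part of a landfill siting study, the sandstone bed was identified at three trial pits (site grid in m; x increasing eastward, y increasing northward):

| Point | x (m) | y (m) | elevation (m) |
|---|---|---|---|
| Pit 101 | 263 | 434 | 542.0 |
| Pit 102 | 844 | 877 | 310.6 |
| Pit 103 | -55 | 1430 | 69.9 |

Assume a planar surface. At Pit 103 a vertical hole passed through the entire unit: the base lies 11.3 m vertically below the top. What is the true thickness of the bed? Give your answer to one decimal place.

Two edge vectors: Pit 101→Pit 102 = (581, 443, -231.4), Pit 101→Pit 103 = (-318, 996, -472.1).
Normal n = (Pit 101→Pit 102) × (Pit 101→Pit 103) = (21334.1, 347875.3, 719550).
So ∂z/∂x = −n_x/n_z = −0.02965 and ∂z/∂y = −n_y/n_z = −0.48346.
|∇z| = √(a²+b²) = 0.48437, so dip δ = arctan(0.48437) = 25.84°.
True thickness = vertical thickness × cos δ = 11.3 × cos 25.84° = 10.2 m.

10.2 m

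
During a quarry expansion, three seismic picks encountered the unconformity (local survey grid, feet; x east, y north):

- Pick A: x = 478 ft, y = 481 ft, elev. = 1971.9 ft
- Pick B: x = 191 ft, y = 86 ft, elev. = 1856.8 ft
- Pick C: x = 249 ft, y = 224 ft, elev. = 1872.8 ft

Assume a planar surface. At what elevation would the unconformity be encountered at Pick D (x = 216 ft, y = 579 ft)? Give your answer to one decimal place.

1809.6 ft

Two edge vectors: Pick A→Pick B = (-287, -395, -115.1), Pick A→Pick C = (-229, -257, -99.1).
Normal n = (Pick A→Pick B) × (Pick A→Pick C) = (9563.8, -2083.8, -16696).
So ∂z/∂x = −n_x/n_z = 0.57282 and ∂z/∂y = −n_y/n_z = −0.12481.
Intercept c from Pick A: 1971.9 − 273.81 + 60.03 = 1758.12.
At (216, 579): z = 123.7 − 72.3 + 1758.12 = 1809.6 ft.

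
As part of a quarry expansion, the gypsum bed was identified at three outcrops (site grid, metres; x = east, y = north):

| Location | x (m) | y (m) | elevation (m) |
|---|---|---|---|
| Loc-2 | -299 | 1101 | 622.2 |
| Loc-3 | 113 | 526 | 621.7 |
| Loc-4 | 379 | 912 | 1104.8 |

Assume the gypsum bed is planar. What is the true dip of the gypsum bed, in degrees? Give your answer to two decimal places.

Two edge vectors: Loc-2→Loc-3 = (412, -575, -0.5), Loc-2→Loc-4 = (678, -189, 482.6).
Normal n = (Loc-2→Loc-3) × (Loc-2→Loc-4) = (-277589.5, -199170.2, 311982).
So ∂z/∂x = −n_x/n_z = 0.88976 and ∂z/∂y = −n_y/n_z = 0.63840.
Gradient magnitude |∇z| = √(a² + b²) = √(0.79168 + 0.40756) = 1.09510.
True dip = arctan(1.09510) = 47.60°, dipping toward SW (azimuth ≈ 234°).

47.60°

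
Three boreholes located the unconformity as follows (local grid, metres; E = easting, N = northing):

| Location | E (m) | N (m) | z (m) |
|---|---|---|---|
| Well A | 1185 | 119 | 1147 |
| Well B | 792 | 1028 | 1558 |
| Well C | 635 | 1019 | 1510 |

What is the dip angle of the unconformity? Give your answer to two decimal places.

32.30°

Let the plane be z = a·E + b·N + c.
Well B−Well A: −393a + 909b = 411;  Well C−Well A: −550a + 900b = 363.
Solving gives a = 0.27305, b = 0.57019.
Gradient magnitude |∇z| = √(a² + b²) = √(0.07455 + 0.32512) = 0.63220.
True dip = arctan(0.63220) = 32.30°, dipping toward SSW (azimuth ≈ 206°).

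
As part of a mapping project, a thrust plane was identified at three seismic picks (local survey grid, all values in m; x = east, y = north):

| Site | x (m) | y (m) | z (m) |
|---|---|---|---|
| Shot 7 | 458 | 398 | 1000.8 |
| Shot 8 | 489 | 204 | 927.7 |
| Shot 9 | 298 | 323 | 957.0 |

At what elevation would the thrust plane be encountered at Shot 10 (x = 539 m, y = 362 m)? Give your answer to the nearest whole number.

Let the plane be z = a·x + b·y + c.
Shot 8−Shot 7: 31a − 194b = −73.1;  Shot 9−Shot 7: −160a − 75b = −43.8.
Solving gives a = 0.09036, b = 0.39124.
Then c = 1000.8 − a·458 − b·398 = 803.70.
At (539, 362): z = 48.7 + 141.6 + 803.70 = 994.0 m.

994 m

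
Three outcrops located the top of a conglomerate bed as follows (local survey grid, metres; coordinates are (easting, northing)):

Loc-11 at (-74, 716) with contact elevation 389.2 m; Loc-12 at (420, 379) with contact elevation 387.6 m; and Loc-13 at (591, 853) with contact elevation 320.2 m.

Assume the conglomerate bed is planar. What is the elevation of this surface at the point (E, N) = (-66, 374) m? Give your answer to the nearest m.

Two edge vectors: Loc-11→Loc-12 = (494, -337, -1.6), Loc-11→Loc-13 = (665, 137, -69).
Normal n = (Loc-11→Loc-12) × (Loc-11→Loc-13) = (23472.2, 33022, 291783).
So ∂z/∂E = −n_x/n_z = −0.08044 and ∂z/∂N = −n_y/n_z = −0.11317.
Intercept c from Loc-11: 389.2 − 5.95 + 81.03 = 464.28.
At (-66, 374): z = 5.3 − 42.3 + 464.28 = 427.3 m.

427 m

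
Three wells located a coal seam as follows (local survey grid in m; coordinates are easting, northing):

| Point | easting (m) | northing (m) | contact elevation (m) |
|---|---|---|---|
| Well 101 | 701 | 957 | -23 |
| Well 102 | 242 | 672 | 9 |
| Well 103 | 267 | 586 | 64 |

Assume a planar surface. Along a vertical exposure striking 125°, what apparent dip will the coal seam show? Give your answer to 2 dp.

28.71°

Let the plane be z = a·easting + b·northing + c.
Well 102−Well 101: −459a − 285b = 32;  Well 103−Well 101: −434a − 371b = 87.
Solving gives a = 0.27732, b = −0.55892.
Unit vector along 125° is (sin 125°, cos 125°) = (0.8192, -0.5736).
Slope in that direction = a·(0.8192) + b·(-0.5736) = 0.54775.
Apparent dip = arctan|0.54775| = 28.71° (true dip is 32.0°, so apparent ≤ true as expected).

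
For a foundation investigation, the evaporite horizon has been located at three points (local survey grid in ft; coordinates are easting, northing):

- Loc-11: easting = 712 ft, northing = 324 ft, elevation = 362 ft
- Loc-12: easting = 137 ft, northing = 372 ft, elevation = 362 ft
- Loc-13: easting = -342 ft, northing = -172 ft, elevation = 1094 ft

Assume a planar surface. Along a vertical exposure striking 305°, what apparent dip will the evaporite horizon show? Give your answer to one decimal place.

Let the plane be z = a·easting + b·northing + c.
Loc-12−Loc-11: −575a + 48b = 0;  Loc-13−Loc-11: −1054a − 496b = 732.
Solving gives a = −0.10464, b = −1.25345.
Unit vector along 305° is (sin 305°, cos 305°) = (-0.8192, 0.5736).
Slope in that direction = a·(-0.8192) + b·(0.5736) = −0.63324.
Apparent dip = arctan|0.63324| = 32.3° (true dip is 51.5°, so apparent ≤ true as expected).

32.3°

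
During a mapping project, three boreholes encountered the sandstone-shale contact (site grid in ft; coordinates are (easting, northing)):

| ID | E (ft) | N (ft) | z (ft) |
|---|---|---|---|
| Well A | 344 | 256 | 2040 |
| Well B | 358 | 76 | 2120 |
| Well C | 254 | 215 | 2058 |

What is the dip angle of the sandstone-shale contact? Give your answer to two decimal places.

23.95°

Two edge vectors: Well A→Well B = (14, -180, 80), Well A→Well C = (-90, -41, 18).
Normal n = (Well A→Well B) × (Well A→Well C) = (40, -7452, -16774).
So ∂z/∂E = −n_x/n_z = 0.00238 and ∂z/∂N = −n_y/n_z = −0.44426.
Gradient magnitude |∇z| = √(a² + b²) = √(0.00001 + 0.19737) = 0.44427.
True dip = arctan(0.44427) = 23.95°, dipping toward N (azimuth ≈ 360°).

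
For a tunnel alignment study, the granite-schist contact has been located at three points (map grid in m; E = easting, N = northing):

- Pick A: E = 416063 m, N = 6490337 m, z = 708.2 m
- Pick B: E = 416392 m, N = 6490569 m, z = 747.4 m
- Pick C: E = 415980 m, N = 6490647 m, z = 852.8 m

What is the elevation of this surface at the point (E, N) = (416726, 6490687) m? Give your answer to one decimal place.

Let the plane be z = a·E + b·N + c.
Pick B−Pick A: 329a + 232b = 39.2;  Pick C−Pick A: −83a + 310b = 144.6.
Solving gives a = −0.176461079, b = 0.419205582.
Then c = 708.2 − a·416063 − b·6490337 = −2646658.37.
At (416726, 6490687): z = −73535.9 + 2720932.2 − 2646658.37 = 737.9 m.

737.9 m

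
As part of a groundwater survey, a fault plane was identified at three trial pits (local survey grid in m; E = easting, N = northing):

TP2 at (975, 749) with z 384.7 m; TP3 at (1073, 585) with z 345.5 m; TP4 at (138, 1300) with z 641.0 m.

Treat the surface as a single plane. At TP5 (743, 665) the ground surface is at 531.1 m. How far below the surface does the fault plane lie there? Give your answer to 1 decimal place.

Let the plane be z = a·E + b·N + c.
TP3−TP2: 98a − 164b = −39.2;  TP4−TP2: −837a + 551b = 256.3.
Solving gives a = −0.245394, b = 0.092386.
Then c = 384.7 − a·975 − b·749 = 554.76.
At (743, 665): z_contact = −182.33 + 61.44 + 554.76 = 433.87 m.
Depth below ground = 531.1 − 433.87 = 97.2 m.

97.2 m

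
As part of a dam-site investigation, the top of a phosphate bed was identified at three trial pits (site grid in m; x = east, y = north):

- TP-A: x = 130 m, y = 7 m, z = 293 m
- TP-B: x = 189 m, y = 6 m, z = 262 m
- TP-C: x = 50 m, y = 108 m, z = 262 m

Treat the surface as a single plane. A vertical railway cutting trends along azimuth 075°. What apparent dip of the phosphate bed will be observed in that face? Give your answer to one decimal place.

35.3°

Let the plane be z = a·x + b·y + c.
TP-B−TP-A: 59a − 1b = −31;  TP-C−TP-A: −80a + 101b = −31.
Solving gives a = −0.53785, b = −0.73295.
Unit vector along 075° is (sin 75°, cos 75°) = (0.9659, 0.2588).
Slope in that direction = a·(0.9659) + b·(0.2588) = −0.70922.
Apparent dip = arctan|0.70922| = 35.3° (true dip is 42.3°, so apparent ≤ true as expected).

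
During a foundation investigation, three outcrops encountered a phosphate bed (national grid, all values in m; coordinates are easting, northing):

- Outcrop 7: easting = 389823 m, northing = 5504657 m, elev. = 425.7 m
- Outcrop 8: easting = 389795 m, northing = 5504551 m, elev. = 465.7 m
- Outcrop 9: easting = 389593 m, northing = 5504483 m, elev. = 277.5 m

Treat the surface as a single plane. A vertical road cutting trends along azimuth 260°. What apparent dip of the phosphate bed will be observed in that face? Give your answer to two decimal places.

45.72°

Two edge vectors: Outcrop 7→Outcrop 8 = (-28, -106, 40), Outcrop 7→Outcrop 9 = (-230, -174, -148.2).
Normal n = (Outcrop 7→Outcrop 8) × (Outcrop 7→Outcrop 9) = (22669.2, -13349.6, -19508).
So ∂z/∂easting = −n_x/n_z = 1.16205 and ∂z/∂northing = −n_y/n_z = −0.68431.
Unit vector along 260° is (sin 260°, cos 260°) = (-0.9848, -0.1736).
Slope in that direction = a·(-0.9848) + b·(-0.1736) = −1.02556.
Apparent dip = arctan|1.02556| = 45.72° (true dip is 53.4°, so apparent ≤ true as expected).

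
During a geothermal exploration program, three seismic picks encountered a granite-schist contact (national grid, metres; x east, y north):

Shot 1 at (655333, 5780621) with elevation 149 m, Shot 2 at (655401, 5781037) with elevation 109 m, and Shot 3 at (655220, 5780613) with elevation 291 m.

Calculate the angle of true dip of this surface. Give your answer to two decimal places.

51.77°

Let the plane be z = a·x + b·y + c.
Shot 2−Shot 1: 68a + 416b = −40;  Shot 3−Shot 1: −113a − 8b = 142.
Solving gives a = −1.26446, b = 0.11054.
Gradient magnitude |∇z| = √(a² + b²) = √(1.59887 + 0.01222) = 1.26929.
True dip = arctan(1.26929) = 51.77°, dipping toward E (azimuth ≈ 095°).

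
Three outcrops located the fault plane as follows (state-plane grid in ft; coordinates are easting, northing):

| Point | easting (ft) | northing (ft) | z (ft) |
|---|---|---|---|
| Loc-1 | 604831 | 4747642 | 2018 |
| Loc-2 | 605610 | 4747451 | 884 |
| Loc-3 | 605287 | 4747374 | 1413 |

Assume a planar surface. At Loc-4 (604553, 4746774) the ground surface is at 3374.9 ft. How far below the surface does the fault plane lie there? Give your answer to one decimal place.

Two edge vectors: Loc-1→Loc-2 = (779, -191, -1134), Loc-1→Loc-3 = (456, -268, -605).
Normal n = (Loc-1→Loc-2) × (Loc-1→Loc-3) = (-188357, -45809, -121676).
So ∂z/∂easting = −n_x/n_z = −1.548020974 and ∂z/∂northing = −n_y/n_z = −0.376483448.
Intercept c from Loc-1: 2018 + 936291.07 + 1787408.63 = 2725717.70.
At (604553, 4746774): z_contact = −935860.72 − 1787081.84 + 2725717.70 = 2775.14 ft.
Depth below ground = 3374.9 − 2775.14 = 599.8 ft.

599.8 ft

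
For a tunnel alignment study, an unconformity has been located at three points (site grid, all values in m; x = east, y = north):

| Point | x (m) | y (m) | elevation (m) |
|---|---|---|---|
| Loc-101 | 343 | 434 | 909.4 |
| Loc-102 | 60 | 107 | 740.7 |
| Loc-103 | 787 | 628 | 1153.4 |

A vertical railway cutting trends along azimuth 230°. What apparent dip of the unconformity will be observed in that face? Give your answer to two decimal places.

23.79°

Let the plane be z = a·x + b·y + c.
Loc-102−Loc-101: −283a − 327b = −168.7;  Loc-103−Loc-101: 444a + 194b = 244.
Solving gives a = 0.52123, b = 0.06480.
Unit vector along 230° is (sin 230°, cos 230°) = (-0.7660, -0.6428).
Slope in that direction = a·(-0.7660) + b·(-0.6428) = −0.44094.
Apparent dip = arctan|0.44094| = 23.79° (true dip is 27.7°, so apparent ≤ true as expected).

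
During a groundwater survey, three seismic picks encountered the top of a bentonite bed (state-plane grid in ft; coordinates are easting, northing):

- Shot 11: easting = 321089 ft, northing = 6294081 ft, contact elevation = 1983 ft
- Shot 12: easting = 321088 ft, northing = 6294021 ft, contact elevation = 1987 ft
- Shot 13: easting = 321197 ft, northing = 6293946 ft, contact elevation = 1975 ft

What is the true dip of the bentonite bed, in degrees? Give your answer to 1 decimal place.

Let the plane be z = a·easting + b·northing + c.
Shot 12−Shot 11: −1a − 60b = 4;  Shot 13−Shot 11: 108a − 135b = −8.
Solving gives a = −0.15420, b = −0.06410.
Gradient magnitude |∇z| = √(a² + b²) = √(0.02378 + 0.00411) = 0.16699.
True dip = arctan(0.16699) = 9.5°, dipping toward ENE (azimuth ≈ 067°).

9.5°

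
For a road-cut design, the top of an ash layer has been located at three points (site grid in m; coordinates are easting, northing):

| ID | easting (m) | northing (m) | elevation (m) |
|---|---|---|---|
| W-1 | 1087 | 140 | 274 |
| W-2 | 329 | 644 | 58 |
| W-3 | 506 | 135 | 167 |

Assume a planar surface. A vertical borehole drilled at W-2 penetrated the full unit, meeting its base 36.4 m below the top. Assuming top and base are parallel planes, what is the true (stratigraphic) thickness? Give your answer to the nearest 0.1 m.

35.4 m

Two edge vectors: W-1→W-2 = (-758, 504, -216), W-1→W-3 = (-581, -5, -107).
Normal n = (W-1→W-2) × (W-1→W-3) = (-55008, 44390, 296614).
So ∂z/∂easting = −n_x/n_z = 0.18545 and ∂z/∂northing = −n_y/n_z = −0.14966.
|∇z| = √(a²+b²) = 0.23831, so dip δ = arctan(0.23831) = 13.40°.
True thickness = vertical thickness × cos δ = 36.4 × cos 13.40° = 35.4 m.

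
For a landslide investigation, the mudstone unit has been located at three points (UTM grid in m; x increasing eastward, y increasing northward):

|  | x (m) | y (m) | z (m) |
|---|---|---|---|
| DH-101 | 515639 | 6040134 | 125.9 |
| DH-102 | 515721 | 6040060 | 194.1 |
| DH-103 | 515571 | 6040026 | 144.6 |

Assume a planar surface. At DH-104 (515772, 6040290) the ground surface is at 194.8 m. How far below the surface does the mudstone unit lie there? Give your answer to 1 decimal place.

80.9 m

Two edge vectors: DH-101→DH-102 = (82, -74, 68.2), DH-101→DH-103 = (-68, -108, 18.7).
Normal n = (DH-101→DH-102) × (DH-101→DH-103) = (5981.8, -6171, -13888).
So ∂z/∂x = −n_x/n_z = 0.430717166 and ∂z/∂y = −n_y/n_z = −0.444340438.
Intercept c from DH-101: 125.9 − 222094.57 + 2683875.79 = 2461907.12.
At (515772, 6040290): z_contact = 222151.85 − 2683945.10 + 2461907.12 = 113.87 m.
Depth below ground = 194.8 − 113.87 = 80.9 m.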